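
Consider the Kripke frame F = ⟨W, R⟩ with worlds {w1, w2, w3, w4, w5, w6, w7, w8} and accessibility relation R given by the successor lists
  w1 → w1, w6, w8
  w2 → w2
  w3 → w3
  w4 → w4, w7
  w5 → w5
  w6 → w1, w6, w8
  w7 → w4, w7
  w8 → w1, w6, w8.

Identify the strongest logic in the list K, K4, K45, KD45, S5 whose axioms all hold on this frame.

Transitive (axiom 4): yes — every two-step R-path is closed by a direct edge.
Euclidean (axiom 5): yes — any two successors of a common world are R-related.
Serial (axiom D): yes — every world has a successor (e.g. w1 R w1).
Reflexive (axiom T): yes — every world is R-related to itself.
So F validates K, K4, K45, KD45, S5. The strongest is S5.

S5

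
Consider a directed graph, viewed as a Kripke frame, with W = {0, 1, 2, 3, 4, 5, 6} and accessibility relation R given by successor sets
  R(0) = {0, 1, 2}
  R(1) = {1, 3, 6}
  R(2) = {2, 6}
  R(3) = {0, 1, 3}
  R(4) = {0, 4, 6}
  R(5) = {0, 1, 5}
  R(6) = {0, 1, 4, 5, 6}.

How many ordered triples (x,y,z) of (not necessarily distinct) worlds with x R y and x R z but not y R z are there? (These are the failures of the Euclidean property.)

Enumerating: (0,1,0), (0,1,2), (0,2,0), (0,2,1), (1,3,6), (1,6,3), (2,6,2), (3,0,3), (3,1,0), (4,0,4), (4,0,6), (5,0,5), … and 12 more.
Total: 24.

24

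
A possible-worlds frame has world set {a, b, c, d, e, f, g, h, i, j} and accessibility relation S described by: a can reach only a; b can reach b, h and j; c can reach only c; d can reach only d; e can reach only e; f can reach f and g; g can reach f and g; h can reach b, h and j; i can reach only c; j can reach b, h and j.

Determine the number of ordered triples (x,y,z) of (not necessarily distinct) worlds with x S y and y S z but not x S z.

0

S is transitive; there are no such tuples.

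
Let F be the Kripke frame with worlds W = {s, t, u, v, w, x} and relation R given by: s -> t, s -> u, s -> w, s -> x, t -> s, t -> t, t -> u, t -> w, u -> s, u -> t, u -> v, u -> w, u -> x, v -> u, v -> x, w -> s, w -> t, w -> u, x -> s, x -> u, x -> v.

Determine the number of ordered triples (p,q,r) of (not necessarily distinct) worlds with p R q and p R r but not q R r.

Enumerating: (s,t,x), (s,u,u), (s,w,w), (s,w,x), (s,x,t), (s,x,w), (s,x,x), (t,s,s), (t,u,u), (t,w,w), (u,s,s), (u,s,v), … and 21 more.
Total: 33.

33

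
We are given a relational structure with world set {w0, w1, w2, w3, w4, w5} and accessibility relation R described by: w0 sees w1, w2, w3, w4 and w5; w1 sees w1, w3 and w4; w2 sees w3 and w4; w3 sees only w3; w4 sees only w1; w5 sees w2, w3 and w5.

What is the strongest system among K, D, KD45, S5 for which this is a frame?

D

Serial (axiom D): yes — every world has a successor (e.g. w0 R w1).
Euclidean (axiom 5): no — w0 R w1 and w0 R w2, but not w1 R w2.
Transitive (axiom 4): no — w2 R w4 and w4 R w1, but not w2 R w1.
Reflexive (axiom T): no — w0 is not related to itself.
So F validates K, D; KD45 would additionally require R to be Euclidean and transitive. The strongest is D.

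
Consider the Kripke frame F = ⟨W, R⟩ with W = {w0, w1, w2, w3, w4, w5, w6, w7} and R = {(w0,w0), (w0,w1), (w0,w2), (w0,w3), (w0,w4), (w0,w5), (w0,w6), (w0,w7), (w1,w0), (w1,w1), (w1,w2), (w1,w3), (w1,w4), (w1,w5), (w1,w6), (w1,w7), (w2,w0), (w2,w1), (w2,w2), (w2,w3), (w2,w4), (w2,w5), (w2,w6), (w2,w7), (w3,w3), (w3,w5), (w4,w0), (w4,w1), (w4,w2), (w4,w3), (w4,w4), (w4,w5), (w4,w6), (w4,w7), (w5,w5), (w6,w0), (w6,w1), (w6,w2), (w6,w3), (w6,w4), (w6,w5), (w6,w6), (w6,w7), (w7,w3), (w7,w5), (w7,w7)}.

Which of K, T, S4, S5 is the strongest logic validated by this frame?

S4

Reflexive (axiom T): yes — every world is R-related to itself.
Transitive (axiom 4): yes — every two-step R-path is closed by a direct edge.
Euclidean (axiom 5): no — w0 R w3 and w0 R w1, but not w3 R w1.
So F validates K, T, S4; S5 would additionally require R to be Euclidean. The strongest is S4.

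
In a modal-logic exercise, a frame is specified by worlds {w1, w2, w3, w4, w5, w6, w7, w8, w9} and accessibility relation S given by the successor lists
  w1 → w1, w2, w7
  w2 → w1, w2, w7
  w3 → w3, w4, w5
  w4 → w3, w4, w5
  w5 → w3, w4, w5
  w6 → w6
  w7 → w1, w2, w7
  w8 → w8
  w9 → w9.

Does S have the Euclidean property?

Euclidean: yes — any two successors of a common world are S-related.

Yes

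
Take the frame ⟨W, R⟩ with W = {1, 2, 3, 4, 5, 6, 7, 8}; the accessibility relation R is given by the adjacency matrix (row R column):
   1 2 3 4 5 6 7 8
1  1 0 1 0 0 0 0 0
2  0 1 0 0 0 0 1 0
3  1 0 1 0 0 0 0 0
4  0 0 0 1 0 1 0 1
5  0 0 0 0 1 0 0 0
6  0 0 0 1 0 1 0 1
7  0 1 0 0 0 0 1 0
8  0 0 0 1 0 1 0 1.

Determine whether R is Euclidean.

Euclidean: yes — any two successors of a common world are R-related.

Yes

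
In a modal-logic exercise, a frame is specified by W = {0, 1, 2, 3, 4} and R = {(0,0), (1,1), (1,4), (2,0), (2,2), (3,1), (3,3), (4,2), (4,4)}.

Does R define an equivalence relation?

No

Reflexive: yes — every world is R-related to itself.
Symmetric: no — 1 R 4 but not 4 R 1.
Transitive: no — 1 R 4 and 4 R 2, but not 1 R 2.
So R is not an equivalence relation.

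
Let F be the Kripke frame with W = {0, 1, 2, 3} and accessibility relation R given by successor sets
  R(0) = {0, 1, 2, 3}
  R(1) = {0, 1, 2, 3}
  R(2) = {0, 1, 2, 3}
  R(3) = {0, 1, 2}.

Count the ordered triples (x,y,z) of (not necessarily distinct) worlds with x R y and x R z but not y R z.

Enumerating: (0,3,3), (1,3,3), (2,3,3).

3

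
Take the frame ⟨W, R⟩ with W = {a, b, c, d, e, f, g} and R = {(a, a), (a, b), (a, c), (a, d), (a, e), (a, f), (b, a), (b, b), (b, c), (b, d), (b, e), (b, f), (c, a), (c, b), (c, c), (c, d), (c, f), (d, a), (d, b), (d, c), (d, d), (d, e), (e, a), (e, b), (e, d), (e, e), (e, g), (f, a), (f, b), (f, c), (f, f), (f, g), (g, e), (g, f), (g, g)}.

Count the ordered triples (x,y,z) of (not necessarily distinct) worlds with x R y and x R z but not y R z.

Enumerating: (a,c,e), (a,d,f), (a,e,c), (a,e,f), (a,f,d), (a,f,e), (b,c,e), (b,d,f), (b,e,c), (b,e,f), (b,f,d), (b,f,e), … and 18 more.
Total: 30.

30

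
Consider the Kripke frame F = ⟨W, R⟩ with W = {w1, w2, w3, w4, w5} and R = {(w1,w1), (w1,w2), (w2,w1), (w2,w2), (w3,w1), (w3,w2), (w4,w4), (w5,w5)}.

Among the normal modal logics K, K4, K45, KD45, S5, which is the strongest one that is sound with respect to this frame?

KD45

Transitive (axiom 4): yes — every two-step R-path is closed by a direct edge.
Euclidean (axiom 5): yes — any two successors of a common world are R-related.
Serial (axiom D): yes — every world has a successor (e.g. w1 R w1).
Reflexive (axiom T): no — w3 is not related to itself.
So F validates K, K4, K45, KD45; S5 would additionally require R to be reflexive. The strongest is KD45.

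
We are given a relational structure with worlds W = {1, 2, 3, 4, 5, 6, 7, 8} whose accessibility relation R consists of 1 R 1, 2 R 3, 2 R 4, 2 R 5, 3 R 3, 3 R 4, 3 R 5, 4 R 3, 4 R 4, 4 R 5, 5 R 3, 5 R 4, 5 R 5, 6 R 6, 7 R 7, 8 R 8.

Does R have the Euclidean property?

Euclidean: yes — any two successors of a common world are R-related.

Yes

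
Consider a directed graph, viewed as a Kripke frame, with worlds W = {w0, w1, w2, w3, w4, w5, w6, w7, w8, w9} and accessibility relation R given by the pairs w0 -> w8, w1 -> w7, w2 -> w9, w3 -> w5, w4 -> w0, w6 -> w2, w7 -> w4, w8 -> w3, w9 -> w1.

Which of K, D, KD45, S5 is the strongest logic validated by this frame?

K

Serial (axiom D): no — w5 has no R-successor.
Euclidean (axiom 5): no — w0 R w8 and w0 R w8, but not w8 R w8.
Transitive (axiom 4): no — w0 R w8 and w8 R w3, but not w0 R w3.
Reflexive (axiom T): no — w0 is not related to itself.
So F validates K; D would additionally require R to be serial. The strongest is K.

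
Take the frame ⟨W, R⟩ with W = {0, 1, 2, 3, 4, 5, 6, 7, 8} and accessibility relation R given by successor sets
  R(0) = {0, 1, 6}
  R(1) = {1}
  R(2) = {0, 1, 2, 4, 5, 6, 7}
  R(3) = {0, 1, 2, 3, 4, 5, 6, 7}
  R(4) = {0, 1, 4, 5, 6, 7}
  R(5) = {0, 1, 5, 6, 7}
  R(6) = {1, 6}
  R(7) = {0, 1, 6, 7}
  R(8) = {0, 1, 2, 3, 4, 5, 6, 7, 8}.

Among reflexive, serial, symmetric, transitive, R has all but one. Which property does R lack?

symmetric

Reflexive: yes — every world is R-related to itself.
Serial: yes — every world has a successor (e.g. 0 R 0).
Symmetric: no — 0 R 1 but not 1 R 0.
Transitive: yes — every two-step R-path is closed by a direct edge.
Only symmetric fails.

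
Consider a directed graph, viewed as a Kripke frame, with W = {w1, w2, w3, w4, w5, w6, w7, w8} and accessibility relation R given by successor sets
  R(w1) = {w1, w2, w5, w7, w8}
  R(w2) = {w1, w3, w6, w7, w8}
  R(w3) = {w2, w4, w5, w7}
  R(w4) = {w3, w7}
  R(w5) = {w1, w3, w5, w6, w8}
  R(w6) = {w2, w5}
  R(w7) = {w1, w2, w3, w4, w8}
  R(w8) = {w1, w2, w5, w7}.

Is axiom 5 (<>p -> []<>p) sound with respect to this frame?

The schema 5 characterises exactly the Euclidean frames.
Euclidean: no — w1 R w2 and w1 R w5, but not w2 R w5.

No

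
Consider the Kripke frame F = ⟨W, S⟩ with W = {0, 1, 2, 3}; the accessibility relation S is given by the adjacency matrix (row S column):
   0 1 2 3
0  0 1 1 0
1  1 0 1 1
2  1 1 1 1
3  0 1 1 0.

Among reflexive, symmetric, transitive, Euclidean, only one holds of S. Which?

symmetric

Reflexive: no — 0 is not related to itself.
Symmetric: yes — every pair in S has its reverse in S.
Transitive: no — 0 S 1 and 1 S 3, but not 0 S 3.
Euclidean: no — 1 S 0 and 1 S 3, but not 0 S 3.
Only symmetric holds.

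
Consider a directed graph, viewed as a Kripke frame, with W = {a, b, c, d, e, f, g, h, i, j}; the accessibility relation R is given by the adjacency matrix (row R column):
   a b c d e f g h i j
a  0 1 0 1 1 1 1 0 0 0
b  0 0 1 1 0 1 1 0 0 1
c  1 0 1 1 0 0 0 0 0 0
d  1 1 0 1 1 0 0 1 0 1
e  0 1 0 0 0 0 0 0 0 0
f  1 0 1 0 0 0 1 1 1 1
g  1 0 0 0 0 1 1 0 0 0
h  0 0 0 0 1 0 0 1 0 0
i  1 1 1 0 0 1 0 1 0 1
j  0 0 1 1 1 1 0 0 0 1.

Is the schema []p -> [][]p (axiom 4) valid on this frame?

By correspondence theory, 4 is valid on a frame iff R is transitive.
Transitive: no — a R b and b R c, but not a R c.

No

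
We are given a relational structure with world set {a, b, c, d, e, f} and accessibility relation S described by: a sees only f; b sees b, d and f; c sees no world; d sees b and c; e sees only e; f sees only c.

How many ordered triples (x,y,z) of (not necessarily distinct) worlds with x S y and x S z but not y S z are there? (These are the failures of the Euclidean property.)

Enumerating: (a,f,f), (b,d,d), (b,d,f), (b,f,b), (b,f,d), (b,f,f), (d,b,c), (d,c,b), (d,c,c), (f,c,c).

10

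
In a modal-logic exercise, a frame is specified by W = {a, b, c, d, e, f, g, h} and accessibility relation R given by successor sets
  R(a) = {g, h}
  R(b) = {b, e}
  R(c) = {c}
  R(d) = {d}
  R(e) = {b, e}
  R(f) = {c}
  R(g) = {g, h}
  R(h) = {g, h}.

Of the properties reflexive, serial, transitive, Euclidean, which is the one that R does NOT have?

reflexive

Reflexive: no — a is not related to itself.
Serial: yes — every world has a successor (e.g. a R g).
Transitive: yes — every two-step R-path is closed by a direct edge.
Euclidean: yes — any two successors of a common world are R-related.
Only reflexive fails.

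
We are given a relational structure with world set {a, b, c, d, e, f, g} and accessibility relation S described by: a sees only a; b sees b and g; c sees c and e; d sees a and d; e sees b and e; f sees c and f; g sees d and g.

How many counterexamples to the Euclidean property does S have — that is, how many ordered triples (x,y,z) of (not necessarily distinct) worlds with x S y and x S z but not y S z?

Enumerating: (b,g,b), (c,e,c), (d,a,d), (e,b,e), (f,c,f), (g,d,g).

6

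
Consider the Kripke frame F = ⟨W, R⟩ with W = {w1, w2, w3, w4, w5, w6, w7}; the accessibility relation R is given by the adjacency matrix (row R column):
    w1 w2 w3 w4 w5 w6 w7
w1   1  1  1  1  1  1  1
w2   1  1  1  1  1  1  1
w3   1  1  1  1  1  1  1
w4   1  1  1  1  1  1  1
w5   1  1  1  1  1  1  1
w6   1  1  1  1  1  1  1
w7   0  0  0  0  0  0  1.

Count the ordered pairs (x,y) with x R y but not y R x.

Enumerating: (w1,w7), (w2,w7), (w3,w7), (w4,w7), (w5,w7), (w6,w7).

6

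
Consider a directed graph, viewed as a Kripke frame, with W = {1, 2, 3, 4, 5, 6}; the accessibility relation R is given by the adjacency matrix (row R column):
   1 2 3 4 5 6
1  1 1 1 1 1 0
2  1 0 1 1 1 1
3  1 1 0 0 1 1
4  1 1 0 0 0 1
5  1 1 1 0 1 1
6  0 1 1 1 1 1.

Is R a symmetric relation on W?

Symmetric: yes — every pair in R has its reverse in R.

Yes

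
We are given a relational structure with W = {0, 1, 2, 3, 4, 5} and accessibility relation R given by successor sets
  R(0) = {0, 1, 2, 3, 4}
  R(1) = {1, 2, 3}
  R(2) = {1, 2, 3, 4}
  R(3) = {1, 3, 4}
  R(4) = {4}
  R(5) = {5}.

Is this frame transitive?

Transitive: no — 1 R 2 and 2 R 4, but not 1 R 4.

No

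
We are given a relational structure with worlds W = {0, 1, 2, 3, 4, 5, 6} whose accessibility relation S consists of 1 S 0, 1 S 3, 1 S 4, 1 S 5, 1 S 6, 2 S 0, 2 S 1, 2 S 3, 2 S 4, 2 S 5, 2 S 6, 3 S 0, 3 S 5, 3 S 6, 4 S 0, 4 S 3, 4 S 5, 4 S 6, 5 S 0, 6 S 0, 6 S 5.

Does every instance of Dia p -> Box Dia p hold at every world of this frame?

No

By correspondence theory, 5 is valid on a frame iff S is Euclidean.
Euclidean: no — 1 S 0 and 1 S 3, but not 0 S 3.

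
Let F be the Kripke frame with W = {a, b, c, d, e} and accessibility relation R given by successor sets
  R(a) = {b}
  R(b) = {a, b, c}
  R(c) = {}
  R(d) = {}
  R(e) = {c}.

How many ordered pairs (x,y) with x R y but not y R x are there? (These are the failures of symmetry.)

Enumerating: (b,c), (e,c).

2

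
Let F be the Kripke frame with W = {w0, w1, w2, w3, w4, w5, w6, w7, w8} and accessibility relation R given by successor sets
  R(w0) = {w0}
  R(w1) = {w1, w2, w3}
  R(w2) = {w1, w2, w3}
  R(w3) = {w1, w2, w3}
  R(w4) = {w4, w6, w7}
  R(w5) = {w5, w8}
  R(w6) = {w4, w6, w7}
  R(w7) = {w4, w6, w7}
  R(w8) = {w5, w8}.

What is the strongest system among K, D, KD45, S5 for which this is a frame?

S5

Serial (axiom D): yes — every world has a successor (e.g. w0 R w0).
Euclidean (axiom 5): yes — any two successors of a common world are R-related.
Transitive (axiom 4): yes — every two-step R-path is closed by a direct edge.
Reflexive (axiom T): yes — every world is R-related to itself.
So F validates K, D, KD45, S5. The strongest is S5.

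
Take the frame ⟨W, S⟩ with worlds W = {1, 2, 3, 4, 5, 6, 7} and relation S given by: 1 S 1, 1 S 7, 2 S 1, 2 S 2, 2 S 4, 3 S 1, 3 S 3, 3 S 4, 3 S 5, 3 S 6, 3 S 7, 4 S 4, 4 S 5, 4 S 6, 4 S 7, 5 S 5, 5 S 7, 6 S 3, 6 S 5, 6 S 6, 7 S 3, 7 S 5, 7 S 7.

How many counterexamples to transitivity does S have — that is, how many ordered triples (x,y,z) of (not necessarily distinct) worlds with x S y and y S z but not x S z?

Enumerating: (1,7,3), (1,7,5), (2,1,7), (2,4,5), (2,4,6), (2,4,7), (4,6,3), (4,7,3), (5,7,3), (6,3,1), (6,3,4), (6,3,7), (6,5,7), (7,3,1), (7,3,4), (7,3,6).

16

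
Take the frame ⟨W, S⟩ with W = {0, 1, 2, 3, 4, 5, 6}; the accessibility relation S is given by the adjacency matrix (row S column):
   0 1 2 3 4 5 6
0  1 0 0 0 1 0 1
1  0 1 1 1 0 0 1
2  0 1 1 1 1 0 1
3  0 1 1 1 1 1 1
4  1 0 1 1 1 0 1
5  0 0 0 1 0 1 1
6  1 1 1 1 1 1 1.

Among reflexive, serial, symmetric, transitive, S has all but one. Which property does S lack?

Reflexive: yes — every world is S-related to itself.
Serial: yes — every world has a successor (e.g. 0 S 0).
Symmetric: yes — every pair in S has its reverse in S.
Transitive: no — 0 S 4 and 4 S 2, but not 0 S 2.
Only transitive fails.

transitive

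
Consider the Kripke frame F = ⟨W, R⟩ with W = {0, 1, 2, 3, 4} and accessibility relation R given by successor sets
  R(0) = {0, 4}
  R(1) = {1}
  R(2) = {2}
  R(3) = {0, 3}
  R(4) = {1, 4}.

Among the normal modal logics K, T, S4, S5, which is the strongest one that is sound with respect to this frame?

T

Reflexive (axiom T): yes — every world is R-related to itself.
Transitive (axiom 4): no — 0 R 4 and 4 R 1, but not 0 R 1.
Euclidean (axiom 5): no — 0 R 4 and 0 R 0, but not 4 R 0.
So F validates K, T; S4 would additionally require R to be transitive. The strongest is T.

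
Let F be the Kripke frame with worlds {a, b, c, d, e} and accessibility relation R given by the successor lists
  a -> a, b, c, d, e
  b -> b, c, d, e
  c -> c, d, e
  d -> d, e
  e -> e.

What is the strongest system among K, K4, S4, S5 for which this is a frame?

Transitive (axiom 4): yes — every two-step R-path is closed by a direct edge.
Reflexive (axiom T): yes — every world is R-related to itself.
Euclidean (axiom 5): no — a R c and a R b, but not c R b.
So F validates K, K4, S4; S5 would additionally require R to be Euclidean. The strongest is S4.

S4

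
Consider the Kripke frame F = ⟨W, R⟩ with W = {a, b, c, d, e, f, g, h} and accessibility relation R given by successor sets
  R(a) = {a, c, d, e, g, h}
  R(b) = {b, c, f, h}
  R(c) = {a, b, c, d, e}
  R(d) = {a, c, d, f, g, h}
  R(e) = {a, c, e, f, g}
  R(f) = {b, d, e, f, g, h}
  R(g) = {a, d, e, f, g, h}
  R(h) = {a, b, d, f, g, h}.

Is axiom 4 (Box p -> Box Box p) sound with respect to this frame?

No

By correspondence theory, 4 is valid on a frame iff R is transitive.
Transitive: no — a R c and c R b, but not a R b.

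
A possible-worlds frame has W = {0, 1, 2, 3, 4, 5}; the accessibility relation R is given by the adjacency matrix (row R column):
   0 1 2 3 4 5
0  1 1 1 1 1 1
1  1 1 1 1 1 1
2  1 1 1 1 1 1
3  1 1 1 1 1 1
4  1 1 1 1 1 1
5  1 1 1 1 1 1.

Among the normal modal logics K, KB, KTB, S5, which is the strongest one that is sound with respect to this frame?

S5

Symmetric (axiom B): yes — every pair in R has its reverse in R.
Reflexive (axiom T): yes — every world is R-related to itself.
Euclidean (axiom 5): yes — any two successors of a common world are R-related.
So F validates K, KB, KTB, S5. The strongest is S5.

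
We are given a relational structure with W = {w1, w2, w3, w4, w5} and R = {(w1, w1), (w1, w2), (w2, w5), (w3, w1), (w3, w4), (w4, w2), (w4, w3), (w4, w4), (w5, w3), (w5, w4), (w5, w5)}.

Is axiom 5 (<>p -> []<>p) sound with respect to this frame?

No

By correspondence theory, 5 is valid on a frame iff R is Euclidean.
Euclidean: no — w3 R w1 and w3 R w4, but not w1 R w4.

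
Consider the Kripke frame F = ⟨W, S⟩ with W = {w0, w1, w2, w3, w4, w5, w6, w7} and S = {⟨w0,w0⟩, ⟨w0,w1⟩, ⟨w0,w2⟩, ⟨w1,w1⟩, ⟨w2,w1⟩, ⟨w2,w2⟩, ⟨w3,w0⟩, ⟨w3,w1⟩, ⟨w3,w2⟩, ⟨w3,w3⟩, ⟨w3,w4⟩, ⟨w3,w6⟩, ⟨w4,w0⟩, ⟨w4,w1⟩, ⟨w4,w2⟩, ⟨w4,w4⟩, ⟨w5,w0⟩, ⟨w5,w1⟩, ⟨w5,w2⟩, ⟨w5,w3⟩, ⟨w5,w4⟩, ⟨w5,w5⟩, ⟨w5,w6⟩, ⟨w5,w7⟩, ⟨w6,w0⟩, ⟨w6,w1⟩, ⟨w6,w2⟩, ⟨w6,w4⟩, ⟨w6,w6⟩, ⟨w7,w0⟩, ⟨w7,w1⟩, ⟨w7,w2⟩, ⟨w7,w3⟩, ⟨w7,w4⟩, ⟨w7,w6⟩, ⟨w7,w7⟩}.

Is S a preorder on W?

Reflexive: yes — every world is S-related to itself.
Transitive: yes — every two-step S-path is closed by a direct edge.
So S is a preorder.

Yes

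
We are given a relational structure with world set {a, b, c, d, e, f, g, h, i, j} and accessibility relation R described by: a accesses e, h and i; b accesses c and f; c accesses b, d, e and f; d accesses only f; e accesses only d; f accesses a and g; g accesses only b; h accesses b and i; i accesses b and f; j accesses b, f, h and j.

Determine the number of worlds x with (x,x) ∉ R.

Enumerating: a, b, c, d, e, f, g, h, i.

9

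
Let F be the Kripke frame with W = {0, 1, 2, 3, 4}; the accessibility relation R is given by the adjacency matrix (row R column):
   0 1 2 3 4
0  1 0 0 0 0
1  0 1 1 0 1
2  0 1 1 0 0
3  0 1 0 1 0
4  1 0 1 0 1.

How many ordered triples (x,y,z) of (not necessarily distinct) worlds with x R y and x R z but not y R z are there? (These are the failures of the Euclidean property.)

7

Enumerating: (1,2,4), (1,4,1), (3,1,3), (4,0,2), (4,0,4), (4,2,0), (4,2,4).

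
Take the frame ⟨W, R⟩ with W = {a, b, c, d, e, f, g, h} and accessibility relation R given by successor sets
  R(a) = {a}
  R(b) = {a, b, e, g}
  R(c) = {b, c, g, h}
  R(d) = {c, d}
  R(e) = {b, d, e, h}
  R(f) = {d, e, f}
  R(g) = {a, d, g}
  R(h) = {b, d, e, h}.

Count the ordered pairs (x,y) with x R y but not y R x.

Enumerating: (b,a), (b,g), (c,b), (c,g), (c,h), (d,c), (e,d), (f,d), (f,e), (g,a), (g,d), (h,b), (h,d).

13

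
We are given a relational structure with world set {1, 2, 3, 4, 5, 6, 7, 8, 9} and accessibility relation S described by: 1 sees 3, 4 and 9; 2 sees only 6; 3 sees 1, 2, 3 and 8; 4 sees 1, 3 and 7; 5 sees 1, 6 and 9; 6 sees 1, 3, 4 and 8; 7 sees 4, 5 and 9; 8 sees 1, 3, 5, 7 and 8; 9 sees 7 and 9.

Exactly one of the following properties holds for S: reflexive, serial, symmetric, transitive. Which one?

Reflexive: no — 1 is not related to itself.
Serial: yes — every world has a successor (e.g. 1 S 3).
Symmetric: no — 1 S 9 but not 9 S 1.
Transitive: no — 1 S 3 and 3 S 2, but not 1 S 2.
Only serial holds.

serial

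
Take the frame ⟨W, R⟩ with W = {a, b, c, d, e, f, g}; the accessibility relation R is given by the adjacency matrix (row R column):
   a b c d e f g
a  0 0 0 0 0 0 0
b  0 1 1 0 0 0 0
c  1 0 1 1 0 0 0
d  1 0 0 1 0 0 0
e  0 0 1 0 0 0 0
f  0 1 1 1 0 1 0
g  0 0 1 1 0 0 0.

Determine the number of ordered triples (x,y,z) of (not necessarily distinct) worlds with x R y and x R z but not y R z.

15

Enumerating: (b,c,b), (c,a,a), (c,a,c), (c,a,d), (c,d,c), (d,a,a), (d,a,d), (f,b,d), (f,b,f), (f,c,b), (f,c,f), (f,d,b), (f,d,c), (f,d,f), (g,d,c).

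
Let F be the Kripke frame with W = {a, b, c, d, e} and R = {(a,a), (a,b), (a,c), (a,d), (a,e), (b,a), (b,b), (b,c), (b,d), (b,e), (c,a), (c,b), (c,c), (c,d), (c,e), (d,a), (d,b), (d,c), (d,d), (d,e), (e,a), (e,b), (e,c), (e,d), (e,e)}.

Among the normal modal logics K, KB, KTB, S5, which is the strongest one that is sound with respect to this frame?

Symmetric (axiom B): yes — every pair in R has its reverse in R.
Reflexive (axiom T): yes — every world is R-related to itself.
Euclidean (axiom 5): yes — any two successors of a common world are R-related.
So F validates K, KB, KTB, S5. The strongest is S5.

S5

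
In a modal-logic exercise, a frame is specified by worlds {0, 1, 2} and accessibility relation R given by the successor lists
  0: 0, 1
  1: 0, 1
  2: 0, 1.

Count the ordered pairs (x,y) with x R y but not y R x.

Enumerating: (2,0), (2,1).

2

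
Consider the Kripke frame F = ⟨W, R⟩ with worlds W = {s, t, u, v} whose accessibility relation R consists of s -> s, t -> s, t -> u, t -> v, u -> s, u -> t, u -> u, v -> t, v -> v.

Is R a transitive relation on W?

No

Transitive: no — u R t and t R v, but not u R v.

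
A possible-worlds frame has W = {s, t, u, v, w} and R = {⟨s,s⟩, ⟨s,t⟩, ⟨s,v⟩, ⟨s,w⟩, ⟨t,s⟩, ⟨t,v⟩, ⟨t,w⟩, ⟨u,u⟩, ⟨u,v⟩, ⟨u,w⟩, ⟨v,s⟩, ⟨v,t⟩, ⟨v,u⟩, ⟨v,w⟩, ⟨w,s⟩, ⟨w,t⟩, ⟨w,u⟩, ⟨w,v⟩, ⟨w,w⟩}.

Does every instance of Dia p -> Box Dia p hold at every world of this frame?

The schema 5 characterises exactly the Euclidean frames.
Euclidean: no — v R s and v R u, but not s R u.

No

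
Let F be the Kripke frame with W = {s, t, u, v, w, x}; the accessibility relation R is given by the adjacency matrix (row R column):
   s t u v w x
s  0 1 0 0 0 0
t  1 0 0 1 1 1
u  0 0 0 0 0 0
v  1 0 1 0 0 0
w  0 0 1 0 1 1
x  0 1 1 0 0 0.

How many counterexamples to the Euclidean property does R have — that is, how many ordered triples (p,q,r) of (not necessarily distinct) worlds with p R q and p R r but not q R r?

Enumerating: (s,t,t), (t,s,s), (t,s,v), (t,s,w), (t,s,x), (t,v,v), (t,v,w), (t,v,x), (t,w,s), (t,w,v), (t,x,s), (t,x,v), … and 15 more.
Total: 27.

27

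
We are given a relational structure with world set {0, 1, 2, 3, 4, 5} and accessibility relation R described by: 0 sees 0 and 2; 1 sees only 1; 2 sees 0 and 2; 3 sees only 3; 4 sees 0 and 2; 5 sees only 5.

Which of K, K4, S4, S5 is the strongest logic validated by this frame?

Transitive (axiom 4): yes — every two-step R-path is closed by a direct edge.
Reflexive (axiom T): no — 4 is not related to itself.
Euclidean (axiom 5): yes — any two successors of a common world are R-related.
So F validates K, K4; S4 would additionally require R to be reflexive. The strongest is K4.

K4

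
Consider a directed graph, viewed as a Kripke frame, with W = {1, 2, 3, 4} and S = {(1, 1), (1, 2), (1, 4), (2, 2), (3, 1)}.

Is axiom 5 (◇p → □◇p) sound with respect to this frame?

Axiom 5 corresponds to the accessibility relation being Euclidean.
Euclidean: no — 1 S 2 and 1 S 4, but not 2 S 4.

No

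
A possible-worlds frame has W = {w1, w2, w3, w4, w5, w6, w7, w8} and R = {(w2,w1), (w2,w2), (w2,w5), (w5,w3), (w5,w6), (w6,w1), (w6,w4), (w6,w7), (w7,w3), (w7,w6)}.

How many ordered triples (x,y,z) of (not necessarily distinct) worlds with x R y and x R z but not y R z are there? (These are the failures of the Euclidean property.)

23

Enumerating: (w2,w1,w1), (w2,w1,w2), (w2,w1,w5), (w2,w5,w1), (w2,w5,w2), (w2,w5,w5), (w5,w3,w3), (w5,w3,w6), (w5,w6,w3), (w5,w6,w6), (w6,w1,w1), (w6,w1,w4), … and 11 more.
Total: 23.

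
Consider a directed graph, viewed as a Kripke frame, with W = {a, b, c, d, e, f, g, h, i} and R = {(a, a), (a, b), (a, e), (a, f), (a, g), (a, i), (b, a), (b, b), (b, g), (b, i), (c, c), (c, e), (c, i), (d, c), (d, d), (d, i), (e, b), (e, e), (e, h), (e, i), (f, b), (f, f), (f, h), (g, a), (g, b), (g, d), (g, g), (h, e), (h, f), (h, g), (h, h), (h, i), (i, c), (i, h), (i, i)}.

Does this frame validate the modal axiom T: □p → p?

Yes

The schema T characterises exactly the reflexive frames.
Reflexive: yes — every world is R-related to itself.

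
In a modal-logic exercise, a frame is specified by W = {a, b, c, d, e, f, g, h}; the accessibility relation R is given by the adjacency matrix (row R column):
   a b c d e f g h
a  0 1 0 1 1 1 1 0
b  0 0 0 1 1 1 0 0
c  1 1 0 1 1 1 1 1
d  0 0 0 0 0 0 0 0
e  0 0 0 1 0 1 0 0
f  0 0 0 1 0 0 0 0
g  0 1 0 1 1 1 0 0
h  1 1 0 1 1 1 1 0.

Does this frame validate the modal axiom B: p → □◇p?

No

By correspondence theory, B is valid on a frame iff R is symmetric.
Symmetric: no — a R b but not b R a.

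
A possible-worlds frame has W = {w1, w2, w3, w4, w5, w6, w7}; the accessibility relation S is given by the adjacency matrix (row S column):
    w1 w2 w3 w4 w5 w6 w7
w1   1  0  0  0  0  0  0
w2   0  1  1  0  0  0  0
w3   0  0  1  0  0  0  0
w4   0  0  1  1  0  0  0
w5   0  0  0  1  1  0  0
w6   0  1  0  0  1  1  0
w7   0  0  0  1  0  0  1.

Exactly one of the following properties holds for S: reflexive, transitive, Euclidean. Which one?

reflexive

Reflexive: yes — every world is S-related to itself.
Transitive: no — w5 S w4 and w4 S w3, but not w5 S w3.
Euclidean: no — w6 S w2 and w6 S w5, but not w2 S w5.
Only reflexive holds.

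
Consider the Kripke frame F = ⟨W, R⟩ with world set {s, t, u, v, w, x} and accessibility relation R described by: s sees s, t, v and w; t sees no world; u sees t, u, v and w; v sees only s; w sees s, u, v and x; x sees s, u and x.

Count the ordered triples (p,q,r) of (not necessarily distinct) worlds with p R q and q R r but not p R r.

Enumerating: (s,w,u), (s,w,x), (u,v,s), (u,w,s), (u,w,x), (v,s,t), (v,s,v), (v,s,w), (w,s,t), (w,s,w), (w,u,t), (w,u,w), (x,s,t), (x,s,v), (x,s,w), (x,u,t), (x,u,v), (x,u,w).

18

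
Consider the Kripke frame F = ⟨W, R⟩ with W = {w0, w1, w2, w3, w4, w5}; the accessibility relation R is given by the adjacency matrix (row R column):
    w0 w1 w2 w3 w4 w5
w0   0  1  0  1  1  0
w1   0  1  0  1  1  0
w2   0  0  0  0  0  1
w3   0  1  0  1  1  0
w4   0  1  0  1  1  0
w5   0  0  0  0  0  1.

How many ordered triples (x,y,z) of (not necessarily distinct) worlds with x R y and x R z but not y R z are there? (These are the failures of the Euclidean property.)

0

R is Euclidean; there are no such tuples.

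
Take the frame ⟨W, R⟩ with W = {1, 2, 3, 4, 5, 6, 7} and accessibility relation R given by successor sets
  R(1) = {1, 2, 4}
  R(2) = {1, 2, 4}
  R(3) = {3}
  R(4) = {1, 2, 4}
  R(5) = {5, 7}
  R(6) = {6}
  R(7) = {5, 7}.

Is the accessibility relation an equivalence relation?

Yes

Reflexive: yes — every world is R-related to itself.
Symmetric: yes — every pair in R has its reverse in R.
Transitive: yes — every two-step R-path is closed by a direct edge.
So R is an equivalence relation.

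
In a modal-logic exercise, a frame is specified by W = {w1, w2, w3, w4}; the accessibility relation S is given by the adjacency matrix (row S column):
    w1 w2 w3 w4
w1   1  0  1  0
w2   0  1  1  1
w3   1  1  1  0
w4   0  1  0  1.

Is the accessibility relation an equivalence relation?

No

Reflexive: yes — every world is S-related to itself.
Symmetric: yes — every pair in S has its reverse in S.
Transitive: no — w1 S w3 and w3 S w2, but not w1 S w2.
So S is not an equivalence relation.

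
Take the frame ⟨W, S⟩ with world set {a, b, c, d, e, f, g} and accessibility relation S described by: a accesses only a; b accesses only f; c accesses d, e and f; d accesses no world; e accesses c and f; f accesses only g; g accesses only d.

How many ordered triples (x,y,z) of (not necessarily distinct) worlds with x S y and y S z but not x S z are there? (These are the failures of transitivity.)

7

Enumerating: (b,f,g), (c,e,c), (c,f,g), (e,c,d), (e,c,e), (e,f,g), (f,g,d).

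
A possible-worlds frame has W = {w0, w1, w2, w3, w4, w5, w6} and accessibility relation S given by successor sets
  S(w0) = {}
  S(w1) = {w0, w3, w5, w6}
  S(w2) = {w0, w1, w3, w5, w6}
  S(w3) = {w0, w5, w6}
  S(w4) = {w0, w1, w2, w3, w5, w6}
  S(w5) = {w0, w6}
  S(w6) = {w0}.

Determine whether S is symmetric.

Symmetric: no — w1 S w0 but not w0 S w1.

No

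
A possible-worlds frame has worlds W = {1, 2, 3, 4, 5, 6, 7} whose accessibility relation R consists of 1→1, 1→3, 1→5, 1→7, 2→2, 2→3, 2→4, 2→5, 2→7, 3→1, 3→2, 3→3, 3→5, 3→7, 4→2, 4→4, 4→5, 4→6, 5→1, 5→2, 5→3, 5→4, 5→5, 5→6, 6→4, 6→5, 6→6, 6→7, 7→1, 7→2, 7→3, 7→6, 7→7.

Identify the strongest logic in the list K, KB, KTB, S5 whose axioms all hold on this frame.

Symmetric (axiom B): yes — every pair in R has its reverse in R.
Reflexive (axiom T): yes — every world is R-related to itself.
Euclidean (axiom 5): no — 1 R 5 and 1 R 7, but not 5 R 7.
So F validates K, KB, KTB; S5 would additionally require R to be Euclidean. The strongest is KTB.

KTB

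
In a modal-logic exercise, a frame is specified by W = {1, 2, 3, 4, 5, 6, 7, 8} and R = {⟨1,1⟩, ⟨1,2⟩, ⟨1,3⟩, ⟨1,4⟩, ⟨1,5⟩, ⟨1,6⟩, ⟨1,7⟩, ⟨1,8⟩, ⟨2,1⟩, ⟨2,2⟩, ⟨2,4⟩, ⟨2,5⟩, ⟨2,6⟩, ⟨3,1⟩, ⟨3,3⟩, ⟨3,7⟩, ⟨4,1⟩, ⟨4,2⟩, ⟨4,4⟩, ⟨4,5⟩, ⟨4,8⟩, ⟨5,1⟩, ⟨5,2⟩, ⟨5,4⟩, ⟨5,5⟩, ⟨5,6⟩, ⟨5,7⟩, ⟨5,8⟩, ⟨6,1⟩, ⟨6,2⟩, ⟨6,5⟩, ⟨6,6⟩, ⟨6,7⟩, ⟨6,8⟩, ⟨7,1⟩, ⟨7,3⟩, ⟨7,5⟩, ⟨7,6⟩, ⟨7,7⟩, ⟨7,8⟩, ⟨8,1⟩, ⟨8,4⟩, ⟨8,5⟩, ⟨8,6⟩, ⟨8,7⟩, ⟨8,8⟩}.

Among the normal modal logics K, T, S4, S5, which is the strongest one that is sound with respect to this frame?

T

Reflexive (axiom T): yes — every world is R-related to itself.
Transitive (axiom 4): no — 2 R 1 and 1 R 3, but not 2 R 3.
Euclidean (axiom 5): no — 1 R 2 and 1 R 3, but not 2 R 3.
So F validates K, T; S4 would additionally require R to be transitive. The strongest is T.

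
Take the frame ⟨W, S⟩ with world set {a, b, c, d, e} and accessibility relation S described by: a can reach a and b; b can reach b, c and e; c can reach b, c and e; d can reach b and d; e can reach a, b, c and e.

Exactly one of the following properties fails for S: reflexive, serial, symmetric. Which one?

symmetric

Reflexive: yes — every world is S-related to itself.
Serial: yes — every world has a successor (e.g. a S a).
Symmetric: no — a S b but not b S a.
Only symmetric fails.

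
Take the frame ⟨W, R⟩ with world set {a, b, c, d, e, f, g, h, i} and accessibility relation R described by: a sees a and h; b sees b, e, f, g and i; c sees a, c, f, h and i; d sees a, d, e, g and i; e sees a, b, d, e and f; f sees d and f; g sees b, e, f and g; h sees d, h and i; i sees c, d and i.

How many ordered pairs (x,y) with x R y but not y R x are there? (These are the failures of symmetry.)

Enumerating: (a,h), (b,f), (b,i), (c,a), (c,f), (c,h), (d,a), (d,g), (e,a), (e,f), (f,d), (g,e), (g,f), (h,d), (h,i).

15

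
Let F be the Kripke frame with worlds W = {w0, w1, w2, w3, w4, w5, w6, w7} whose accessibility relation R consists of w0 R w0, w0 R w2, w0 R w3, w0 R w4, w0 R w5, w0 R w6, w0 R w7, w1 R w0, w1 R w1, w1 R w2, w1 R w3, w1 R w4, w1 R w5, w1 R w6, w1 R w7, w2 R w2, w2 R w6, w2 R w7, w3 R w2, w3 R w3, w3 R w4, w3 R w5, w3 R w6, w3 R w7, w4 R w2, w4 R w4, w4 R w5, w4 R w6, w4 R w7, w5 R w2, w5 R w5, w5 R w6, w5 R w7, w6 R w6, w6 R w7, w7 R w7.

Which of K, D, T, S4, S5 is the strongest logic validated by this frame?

S4

Serial (axiom D): yes — every world has a successor (e.g. w0 R w0).
Reflexive (axiom T): yes — every world is R-related to itself.
Transitive (axiom 4): yes — every two-step R-path is closed by a direct edge.
Euclidean (axiom 5): no — w0 R w2 and w0 R w3, but not w2 R w3.
So F validates K, D, T, S4; S5 would additionally require R to be Euclidean. The strongest is S4.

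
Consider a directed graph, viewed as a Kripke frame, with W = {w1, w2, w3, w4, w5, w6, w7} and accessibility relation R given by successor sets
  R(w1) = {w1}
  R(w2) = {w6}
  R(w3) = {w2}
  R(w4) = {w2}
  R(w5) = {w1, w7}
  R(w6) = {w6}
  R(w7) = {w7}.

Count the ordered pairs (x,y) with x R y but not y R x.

5

Enumerating: (w2,w6), (w3,w2), (w4,w2), (w5,w1), (w5,w7).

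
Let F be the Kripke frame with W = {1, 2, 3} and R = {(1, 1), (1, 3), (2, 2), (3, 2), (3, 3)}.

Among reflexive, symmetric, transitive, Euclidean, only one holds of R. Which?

Reflexive: yes — every world is R-related to itself.
Symmetric: no — 1 R 3 but not 3 R 1.
Transitive: no — 1 R 3 and 3 R 2, but not 1 R 2.
Euclidean: no — 1 R 3 and 1 R 1, but not 3 R 1.
Only reflexive holds.

reflexive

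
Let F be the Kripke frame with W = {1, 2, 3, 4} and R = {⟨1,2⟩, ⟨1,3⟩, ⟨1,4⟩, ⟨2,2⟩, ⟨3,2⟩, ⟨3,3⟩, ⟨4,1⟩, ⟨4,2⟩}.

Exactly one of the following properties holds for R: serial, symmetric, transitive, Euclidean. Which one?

serial

Serial: yes — every world has a successor (e.g. 1 R 2).
Symmetric: no — 1 R 2 but not 2 R 1.
Transitive: no — 4 R 1 and 1 R 3, but not 4 R 3.
Euclidean: no — 1 R 2 and 1 R 3, but not 2 R 3.
Only serial holds.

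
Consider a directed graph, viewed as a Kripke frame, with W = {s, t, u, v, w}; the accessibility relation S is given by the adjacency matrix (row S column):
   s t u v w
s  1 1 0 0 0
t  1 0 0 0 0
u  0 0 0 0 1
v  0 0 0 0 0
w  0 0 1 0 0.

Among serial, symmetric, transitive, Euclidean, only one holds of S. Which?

symmetric

Serial: no — v has no S-successor.
Symmetric: yes — every pair in S has its reverse in S.
Transitive: no — t S s and s S t, but not t S t.
Euclidean: no — s S t and s S t, but not t S t.
Only symmetric holds.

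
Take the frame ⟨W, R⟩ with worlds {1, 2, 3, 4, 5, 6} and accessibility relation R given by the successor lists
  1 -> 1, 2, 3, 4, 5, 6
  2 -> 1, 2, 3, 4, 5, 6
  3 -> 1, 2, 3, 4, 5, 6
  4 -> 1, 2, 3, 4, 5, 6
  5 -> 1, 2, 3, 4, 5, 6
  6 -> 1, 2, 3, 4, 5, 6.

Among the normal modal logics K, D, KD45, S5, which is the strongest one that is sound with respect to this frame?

S5

Serial (axiom D): yes — every world has a successor (e.g. 1 R 1).
Euclidean (axiom 5): yes — any two successors of a common world are R-related.
Transitive (axiom 4): yes — every two-step R-path is closed by a direct edge.
Reflexive (axiom T): yes — every world is R-related to itself.
So F validates K, D, KD45, S5. The strongest is S5.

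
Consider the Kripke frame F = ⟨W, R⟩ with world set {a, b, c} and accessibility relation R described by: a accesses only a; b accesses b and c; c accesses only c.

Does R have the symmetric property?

Symmetric: no — b R c but not c R b.

No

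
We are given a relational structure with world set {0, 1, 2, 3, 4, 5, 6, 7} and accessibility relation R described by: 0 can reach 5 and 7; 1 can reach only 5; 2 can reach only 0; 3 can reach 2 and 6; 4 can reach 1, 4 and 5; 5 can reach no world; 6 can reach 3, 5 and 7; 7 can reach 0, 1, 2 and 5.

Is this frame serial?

No

Serial: no — 5 has no R-successor.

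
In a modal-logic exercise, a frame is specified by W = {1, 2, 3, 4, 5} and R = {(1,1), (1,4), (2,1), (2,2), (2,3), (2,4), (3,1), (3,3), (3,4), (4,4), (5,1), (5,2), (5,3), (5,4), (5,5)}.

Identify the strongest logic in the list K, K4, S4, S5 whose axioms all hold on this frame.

Transitive (axiom 4): yes — every two-step R-path is closed by a direct edge.
Reflexive (axiom T): yes — every world is R-related to itself.
Euclidean (axiom 5): no — 2 R 1 and 2 R 3, but not 1 R 3.
So F validates K, K4, S4; S5 would additionally require R to be Euclidean. The strongest is S4.

S4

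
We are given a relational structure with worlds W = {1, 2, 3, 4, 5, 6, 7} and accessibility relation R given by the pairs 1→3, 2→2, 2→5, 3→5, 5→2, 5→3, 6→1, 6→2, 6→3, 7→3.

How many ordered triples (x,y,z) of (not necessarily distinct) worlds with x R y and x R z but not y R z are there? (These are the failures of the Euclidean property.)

14

Enumerating: (1,3,3), (2,5,5), (3,5,5), (5,2,3), (5,3,2), (5,3,3), (6,1,1), (6,1,2), (6,2,1), (6,2,3), (6,3,1), (6,3,2), (6,3,3), (7,3,3).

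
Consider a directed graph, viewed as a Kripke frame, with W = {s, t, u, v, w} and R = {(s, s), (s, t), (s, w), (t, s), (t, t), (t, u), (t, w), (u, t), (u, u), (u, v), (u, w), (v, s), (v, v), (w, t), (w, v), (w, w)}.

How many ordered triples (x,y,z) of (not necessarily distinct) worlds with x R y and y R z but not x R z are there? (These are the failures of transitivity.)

Enumerating: (s,t,u), (s,w,v), (t,u,v), (t,w,v), (u,t,s), (u,v,s), (v,s,t), (v,s,w), (w,t,s), (w,t,u), (w,v,s).

11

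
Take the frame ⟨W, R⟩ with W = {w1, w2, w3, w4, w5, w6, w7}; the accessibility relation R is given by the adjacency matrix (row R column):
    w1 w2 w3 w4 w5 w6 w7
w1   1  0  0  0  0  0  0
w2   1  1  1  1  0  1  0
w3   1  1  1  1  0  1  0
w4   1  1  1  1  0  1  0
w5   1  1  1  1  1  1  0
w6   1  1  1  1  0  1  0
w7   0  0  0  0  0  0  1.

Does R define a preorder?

Yes

Reflexive: yes — every world is R-related to itself.
Transitive: yes — every two-step R-path is closed by a direct edge.
So R is a preorder.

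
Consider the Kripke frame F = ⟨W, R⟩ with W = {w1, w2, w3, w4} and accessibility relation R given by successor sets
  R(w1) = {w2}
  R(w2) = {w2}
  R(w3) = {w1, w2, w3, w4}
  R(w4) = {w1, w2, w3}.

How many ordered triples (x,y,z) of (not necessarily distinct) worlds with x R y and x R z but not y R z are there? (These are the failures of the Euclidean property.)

Enumerating: (w3,w1,w1), (w3,w1,w3), (w3,w1,w4), (w3,w2,w1), (w3,w2,w3), (w3,w2,w4), (w3,w4,w4), (w4,w1,w1), (w4,w1,w3), (w4,w2,w1), (w4,w2,w3).

11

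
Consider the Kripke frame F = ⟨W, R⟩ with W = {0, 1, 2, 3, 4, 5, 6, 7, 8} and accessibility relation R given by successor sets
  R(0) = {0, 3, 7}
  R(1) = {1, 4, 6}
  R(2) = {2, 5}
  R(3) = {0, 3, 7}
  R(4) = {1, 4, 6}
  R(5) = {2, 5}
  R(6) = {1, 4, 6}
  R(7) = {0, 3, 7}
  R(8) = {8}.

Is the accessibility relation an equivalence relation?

Reflexive: yes — every world is R-related to itself.
Symmetric: yes — every pair in R has its reverse in R.
Transitive: yes — every two-step R-path is closed by a direct edge.
So R is an equivalence relation.

Yes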